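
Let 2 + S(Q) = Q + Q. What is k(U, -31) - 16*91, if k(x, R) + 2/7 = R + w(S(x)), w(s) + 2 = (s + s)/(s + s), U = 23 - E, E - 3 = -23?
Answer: -10418/7 ≈ -1488.3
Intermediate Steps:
E = -20 (E = 3 - 23 = -20)
U = 43 (U = 23 - 1*(-20) = 23 + 20 = 43)
S(Q) = -2 + 2*Q (S(Q) = -2 + (Q + Q) = -2 + 2*Q)
w(s) = -1 (w(s) = -2 + (s + s)/(s + s) = -2 + (2*s)/((2*s)) = -2 + (2*s)*(1/(2*s)) = -2 + 1 = -1)
k(x, R) = -9/7 + R (k(x, R) = -2/7 + (R - 1) = -2/7 + (-1 + R) = -9/7 + R)
k(U, -31) - 16*91 = (-9/7 - 31) - 16*91 = -226/7 - 1456 = -10418/7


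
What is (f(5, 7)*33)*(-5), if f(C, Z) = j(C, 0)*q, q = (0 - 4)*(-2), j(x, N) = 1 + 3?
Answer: -5280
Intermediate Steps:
j(x, N) = 4
q = 8 (q = -4*(-2) = 8)
f(C, Z) = 32 (f(C, Z) = 4*8 = 32)
(f(5, 7)*33)*(-5) = (32*33)*(-5) = 1056*(-5) = -5280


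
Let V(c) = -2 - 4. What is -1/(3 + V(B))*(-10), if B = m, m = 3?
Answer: -10/3 ≈ -3.3333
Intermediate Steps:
B = 3
V(c) = -6
-1/(3 + V(B))*(-10) = -1/(3 - 6)*(-10) = -1/(-3)*(-10) = -1*(-⅓)*(-10) = (⅓)*(-10) = -10/3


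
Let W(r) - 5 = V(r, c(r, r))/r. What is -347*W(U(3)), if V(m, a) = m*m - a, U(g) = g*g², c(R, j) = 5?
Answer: -298073/27 ≈ -11040.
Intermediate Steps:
U(g) = g³
V(m, a) = m² - a
W(r) = 5 + (-5 + r²)/r (W(r) = 5 + (r² - 1*5)/r = 5 + (r² - 5)/r = 5 + (-5 + r²)/r)
-347*W(U(3)) = -347*(5 + 3³ - 5/(3³)) = -347*(5 + 27 - 5/27) = -347*859/27 = -298073/27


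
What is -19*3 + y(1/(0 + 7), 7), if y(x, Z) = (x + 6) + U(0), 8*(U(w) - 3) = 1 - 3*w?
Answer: -2673/56 ≈ -47.732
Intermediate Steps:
U(w) = 25/8 - 3*w/8 (U(w) = 3 + (1 - 3*w)/8 = 3 + (⅛ - 3*w/8) = 25/8 - 3*w/8)
y(x, Z) = 73/8 + x (y(x, Z) = (x + 6) + (25/8 - 3/8*0) = (6 + x) + (25/8 + 0) = (6 + x) + 25/8 = 73/8 + x)
-19*3 + y(1/(0 + 7), 7) = -19*3 + (73/8 + 1/(0 + 7)) = -57 + (73/8 + 1/7) = -57 + (73/8 + ⅐) = -57 + 519/56 = -2673/56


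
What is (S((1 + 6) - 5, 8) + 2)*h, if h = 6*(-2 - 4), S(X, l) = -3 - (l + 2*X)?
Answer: 468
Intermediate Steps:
S(X, l) = -3 - l - 2*X (S(X, l) = -3 + (-l - 2*X) = -3 - l - 2*X)
h = -36 (h = 6*(-6) = -36)
(S((1 + 6) - 5, 8) + 2)*h = ((-3 - 1*8 - 2*((1 + 6) - 5)) + 2)*(-36) = ((-3 - 8 - 2*(7 - 5)) + 2)*(-36) = ((-3 - 8 - 2*2) + 2)*(-36) = ((-3 - 8 - 4) + 2)*(-36) = (-15 + 2)*(-36) = -13*(-36) = 468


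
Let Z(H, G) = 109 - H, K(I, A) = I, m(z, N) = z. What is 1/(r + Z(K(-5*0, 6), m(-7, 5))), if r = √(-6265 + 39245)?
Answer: -109/21099 + 2*√8245/21099 ≈ 0.0034411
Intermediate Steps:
r = 2*√8245 (r = √32980 = 2*√8245 ≈ 181.60)
1/(r + Z(K(-5*0, 6), m(-7, 5))) = 1/(2*√8245 + (109 - (-5)*0)) = 1/(2*√8245 + (109 - 1*0)) = 1/(2*√8245 + (109 + 0)) = 1/(2*√8245 + 109) = 1/(109 + 2*√8245)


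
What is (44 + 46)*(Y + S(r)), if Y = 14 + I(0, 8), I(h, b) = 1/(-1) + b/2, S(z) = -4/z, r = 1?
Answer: 1170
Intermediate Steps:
I(h, b) = -1 + b/2 (I(h, b) = 1*(-1) + b*(½) = -1 + b/2)
Y = 17 (Y = 14 + (-1 + (½)*8) = 14 + (-1 + 4) = 14 + 3 = 17)
(44 + 46)*(Y + S(r)) = (44 + 46)*(17 - 4/1) = 90*(17 - 4*1) = 90*(17 - 4) = 90*13 = 1170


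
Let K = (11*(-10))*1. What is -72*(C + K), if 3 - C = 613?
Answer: 51840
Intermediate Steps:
C = -610 (C = 3 - 1*613 = 3 - 613 = -610)
K = -110 (K = -110*1 = -110)
-72*(C + K) = -72*(-610 - 110) = -72*(-720) = 51840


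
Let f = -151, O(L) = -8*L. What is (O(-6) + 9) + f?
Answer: -94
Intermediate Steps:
(O(-6) + 9) + f = (-8*(-6) + 9) - 151 = (48 + 9) - 151 = 57 - 151 = -94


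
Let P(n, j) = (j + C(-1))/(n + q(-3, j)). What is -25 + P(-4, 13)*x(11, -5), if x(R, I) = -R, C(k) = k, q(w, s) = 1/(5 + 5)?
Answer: 115/13 ≈ 8.8462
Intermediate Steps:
q(w, s) = ⅒ (q(w, s) = 1/10 = ⅒)
P(n, j) = (-1 + j)/(⅒ + n) (P(n, j) = (j - 1)/(n + ⅒) = (-1 + j)/(⅒ + n))
-25 + P(-4, 13)*x(11, -5) = -25 + (10*(-1 + 13)/(1 + 10*(-4)))*(-1*11) = -25 + (10*12/(1 - 40))*(-11) = -25 + (10*12/(-39))*(-11) = -25 + (10*(-1/39)*12)*(-11) = -25 - 40/13*(-11) = -25 + 440/13 = 115/13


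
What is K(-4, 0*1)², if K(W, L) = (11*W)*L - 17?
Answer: 289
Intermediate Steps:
K(W, L) = -17 + 11*L*W (K(W, L) = 11*L*W - 17 = -17 + 11*L*W)
K(-4, 0*1)² = (-17 + 11*(0*1)*(-4))² = (-17 + 11*0*(-4))² = (-17 + 0)² = (-17)² = 289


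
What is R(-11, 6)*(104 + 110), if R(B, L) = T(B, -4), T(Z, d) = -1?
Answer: -214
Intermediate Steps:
R(B, L) = -1
R(-11, 6)*(104 + 110) = -(104 + 110) = -1*214 = -214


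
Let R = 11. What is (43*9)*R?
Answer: 4257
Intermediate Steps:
(43*9)*R = (43*9)*11 = 387*11 = 4257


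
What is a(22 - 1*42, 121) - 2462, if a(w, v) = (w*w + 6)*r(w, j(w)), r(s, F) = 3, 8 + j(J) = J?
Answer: -1244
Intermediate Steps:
j(J) = -8 + J
a(w, v) = 18 + 3*w**2 (a(w, v) = (w*w + 6)*3 = (w**2 + 6)*3 = (6 + w**2)*3 = 18 + 3*w**2)
a(22 - 1*42, 121) - 2462 = (18 + 3*(22 - 1*42)**2) - 2462 = (18 + 3*(22 - 42)**2) - 2462 = (18 + 3*(-20)**2) - 2462 = (18 + 3*400) - 2462 = (18 + 1200) - 2462 = 1218 - 2462 = -1244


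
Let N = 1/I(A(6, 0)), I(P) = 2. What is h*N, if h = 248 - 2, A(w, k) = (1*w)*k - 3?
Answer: 123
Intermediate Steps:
A(w, k) = -3 + k*w (A(w, k) = w*k - 3 = k*w - 3 = -3 + k*w)
h = 246
N = ½ (N = 1/2 = ½ ≈ 0.50000)
h*N = 246*(½) = 123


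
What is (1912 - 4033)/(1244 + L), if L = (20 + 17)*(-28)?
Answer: -2121/208 ≈ -10.197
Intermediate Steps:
L = -1036 (L = 37*(-28) = -1036)
(1912 - 4033)/(1244 + L) = (1912 - 4033)/(1244 - 1036) = -2121/208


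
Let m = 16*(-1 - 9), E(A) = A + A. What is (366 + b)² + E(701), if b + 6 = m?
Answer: 41402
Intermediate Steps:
E(A) = 2*A
m = -160 (m = 16*(-10) = -160)
b = -166 (b = -6 - 160 = -166)
(366 + b)² + E(701) = (366 - 166)² + 2*701 = 200² + 1402 = 40000 + 1402 = 41402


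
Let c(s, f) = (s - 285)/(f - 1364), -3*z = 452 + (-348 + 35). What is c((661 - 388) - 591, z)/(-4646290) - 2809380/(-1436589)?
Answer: 239082519750029/122255919144810 ≈ 1.9556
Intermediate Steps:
z = -139/3 (z = -(452 + (-348 + 35))/3 = -(452 - 313)/3 = -⅓*139 = -139/3 ≈ -46.333)
c(s, f) = (-285 + s)/(-1364 + f)
c((661 - 388) - 591, z)/(-4646290) - 2809380/(-1436589) = ((-285 + ((661 - 388) - 591))/(-1364 - 139/3))/(-4646290) - 2809380/(-1436589) = ((-285 + (273 - 591))/(-4231/3))*(-1/4646290) - 2809380*(-1/1436589) = -3*(-285 - 318)/4231*(-1/4646290) + 133780/68409 = -3/4231*(-603)*(-1/4646290) + 133780/68409 = (1809/4231)*(-1/4646290) + 133780/68409 = -1809/19658452990 + 133780/68409 = 239082519750029/122255919144810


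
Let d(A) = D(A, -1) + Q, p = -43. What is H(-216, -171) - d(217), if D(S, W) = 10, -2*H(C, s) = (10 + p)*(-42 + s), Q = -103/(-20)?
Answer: -70593/20 ≈ -3529.6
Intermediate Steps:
Q = 103/20 (Q = -103*(-1/20) = 103/20 ≈ 5.1500)
H(C, s) = -693 + 33*s/2 (H(C, s) = -(10 - 43)*(-42 + s)/2 = -(-33)*(-42 + s)/2 = -(1386 - 33*s)/2 = -693 + 33*s/2)
d(A) = 303/20 (d(A) = 10 + 103/20 = 303/20)
H(-216, -171) - d(217) = (-693 + (33/2)*(-171)) - 1*303/20 = (-693 - 5643/2) - 303/20 = -7029/2 - 303/20 = -70593/20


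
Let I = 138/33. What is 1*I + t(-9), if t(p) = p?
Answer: -53/11 ≈ -4.8182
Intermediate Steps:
I = 46/11 (I = 138*(1/33) = 46/11 ≈ 4.1818)
1*I + t(-9) = 1*(46/11) - 9 = 46/11 - 9 = -53/11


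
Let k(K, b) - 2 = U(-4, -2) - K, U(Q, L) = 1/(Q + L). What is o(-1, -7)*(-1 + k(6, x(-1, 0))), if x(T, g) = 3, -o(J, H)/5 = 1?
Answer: 155/6 ≈ 25.833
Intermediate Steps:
o(J, H) = -5 (o(J, H) = -5*1 = -5)
U(Q, L) = 1/(L + Q)
k(K, b) = 11/6 - K (k(K, b) = 2 + (1/(-2 - 4) - K) = 2 + (1/(-6) - K) = 2 + (-1/6 - K) = 11/6 - K)
o(-1, -7)*(-1 + k(6, x(-1, 0))) = -5*(-1 + (11/6 - 1*6)) = -5*(-1 + (11/6 - 6)) = -5*(-1 - 25/6) = -5*(-31/6) = 155/6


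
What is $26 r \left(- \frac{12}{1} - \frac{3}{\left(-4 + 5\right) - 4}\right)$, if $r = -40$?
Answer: $11440$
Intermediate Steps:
$26 r \left(- \frac{12}{1} - \frac{3}{\left(-4 + 5\right) - 4}\right) = 26 \left(-40\right) \left(- \frac{12}{1} - \frac{3}{\left(-4 + 5\right) - 4}\right) = - 1040 \left(\left(-12\right) 1 - \frac{3}{1 - 4}\right) = - 1040 \left(-12 - \frac{3}{-3}\right) = - 1040 \left(-12 - -1\right) = - 1040 \left(-12 + 1\right) = \left(-1040\right) \left(-11\right) = 11440$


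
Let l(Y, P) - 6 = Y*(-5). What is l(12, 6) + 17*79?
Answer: 1289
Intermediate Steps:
l(Y, P) = 6 - 5*Y (l(Y, P) = 6 + Y*(-5) = 6 - 5*Y)
l(12, 6) + 17*79 = (6 - 5*12) + 17*79 = (6 - 60) + 1343 = -54 + 1343 = 1289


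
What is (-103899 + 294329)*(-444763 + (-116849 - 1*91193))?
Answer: -124313656150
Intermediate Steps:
(-103899 + 294329)*(-444763 + (-116849 - 1*91193)) = 190430*(-444763 + (-116849 - 91193)) = 190430*(-444763 - 208042) = 190430*(-652805) = -124313656150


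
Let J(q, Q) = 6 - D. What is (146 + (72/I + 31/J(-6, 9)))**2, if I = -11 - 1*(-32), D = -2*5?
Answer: 287404209/12544 ≈ 22912.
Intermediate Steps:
D = -10
J(q, Q) = 16 (J(q, Q) = 6 - 1*(-10) = 6 + 10 = 16)
I = 21 (I = -11 + 32 = 21)
(146 + (72/I + 31/J(-6, 9)))**2 = (146 + (72/21 + 31/16))**2 = (146 + (72*(1/21) + 31*(1/16)))**2 = (146 + (24/7 + 31/16))**2 = (146 + 601/112)**2 = (16953/112)**2 = 287404209/12544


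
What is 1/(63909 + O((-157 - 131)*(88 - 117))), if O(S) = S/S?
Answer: 1/63910 ≈ 1.5647e-5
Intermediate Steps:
O(S) = 1
1/(63909 + O((-157 - 131)*(88 - 117))) = 1/(63909 + 1) = 1/63910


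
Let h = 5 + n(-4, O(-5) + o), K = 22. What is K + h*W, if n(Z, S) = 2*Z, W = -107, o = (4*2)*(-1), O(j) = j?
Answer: 343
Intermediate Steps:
o = -8 (o = 8*(-1) = -8)
h = -3 (h = 5 + 2*(-4) = 5 - 8 = -3)
K + h*W = 22 - 3*(-107) = 22 + 321 = 343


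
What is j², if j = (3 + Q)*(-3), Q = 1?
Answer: 144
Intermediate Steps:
j = -12 (j = (3 + 1)*(-3) = 4*(-3) = -12)
j² = (-12)² = 144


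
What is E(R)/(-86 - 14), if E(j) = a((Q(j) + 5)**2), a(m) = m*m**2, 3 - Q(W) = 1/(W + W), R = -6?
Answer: -832972004929/298598400 ≈ -2789.6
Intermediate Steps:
Q(W) = 3 - 1/(2*W) (Q(W) = 3 - 1/(W + W) = 3 - 1/(2*W))
a(m) = m**3
E(j) = (8 - 1/(2*j))**6 (E(j) = (((3 - 1/(2*j)) + 5)**2)**3 = ((8 - 1/(2*j))**2)**3 = (8 - 1/(2*j))**6)
E(R)/(-86 - 14) = ((1/64)*(-1 + 16*(-6))**6/(-6)**6)/(-86 - 14) = ((1/64)*(1/46656)*(-1 - 96)**6)/(-100) = ((1/64)*(1/46656)*(-97)**6)*(-1/100) = ((1/64)*(1/46656)*832972004929)*(-1/100) = (832972004929/2985984)*(-1/100) = -832972004929/298598400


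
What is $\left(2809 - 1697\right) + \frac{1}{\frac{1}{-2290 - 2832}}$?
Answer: $-4010$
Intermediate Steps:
$\left(2809 - 1697\right) + \frac{1}{\frac{1}{-2290 - 2832}} = \left(2809 - 1697\right) + \frac{1}{\frac{1}{-5122}} = 1112 + \frac{1}{- \frac{1}{5122}} = 1112 - 5122 = -4010$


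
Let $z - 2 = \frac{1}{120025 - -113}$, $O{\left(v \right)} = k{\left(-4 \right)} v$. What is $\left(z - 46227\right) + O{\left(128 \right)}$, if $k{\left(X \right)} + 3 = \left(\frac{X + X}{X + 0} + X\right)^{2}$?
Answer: $- \frac{5538001385}{120138} \approx -46097.0$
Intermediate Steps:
$k{\left(X \right)} = -3 + \left(2 + X\right)^{2}$ ($k{\left(X \right)} = -3 + \left(\frac{X + X}{X + 0} + X\right)^{2} = -3 + \left(\frac{2 X}{X} + X\right)^{2} = -3 + \left(2 + X\right)^{2}$)
$O{\left(v \right)} = v$ ($O{\left(v \right)} = \left(-3 + \left(2 - 4\right)^{2}\right) v = \left(-3 + \left(-2\right)^{2}\right) v = \left(-3 + 4\right) v = 1 v = v$)
$z = \frac{240277}{120138}$ ($z = 2 + \frac{1}{120025 - -113} = 2 + \frac{1}{120025 + 113} = 2 + \frac{1}{120138} = \frac{240277}{120138} \approx 2.0$)
$\left(z - 46227\right) + O{\left(128 \right)} = \left(\frac{240277}{120138} - 46227\right) + 128 = - \frac{5553379049}{120138} + 128 = - \frac{5538001385}{120138}$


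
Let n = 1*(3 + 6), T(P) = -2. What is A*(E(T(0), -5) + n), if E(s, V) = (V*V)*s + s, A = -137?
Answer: 5891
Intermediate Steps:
E(s, V) = s + s*V**2 (E(s, V) = V**2*s + s = s*V**2 + s = s + s*V**2)
n = 9 (n = 1*9 = 9)
A*(E(T(0), -5) + n) = -137*(-2*(1 + (-5)**2) + 9) = -137*(-2*(1 + 25) + 9) = -137*(-2*26 + 9) = -137*(-52 + 9) = -137*(-43) = 5891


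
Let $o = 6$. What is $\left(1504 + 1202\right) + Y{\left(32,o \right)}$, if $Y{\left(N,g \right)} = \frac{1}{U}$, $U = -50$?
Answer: $\frac{135299}{50} \approx 2706.0$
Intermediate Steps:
$Y{\left(N,g \right)} = - \frac{1}{50}$ ($Y{\left(N,g \right)} = \frac{1}{-50} = - \frac{1}{50}$)
$\left(1504 + 1202\right) + Y{\left(32,o \right)} = \left(1504 + 1202\right) - \frac{1}{50} = 2706 - \frac{1}{50} = \frac{135299}{50}$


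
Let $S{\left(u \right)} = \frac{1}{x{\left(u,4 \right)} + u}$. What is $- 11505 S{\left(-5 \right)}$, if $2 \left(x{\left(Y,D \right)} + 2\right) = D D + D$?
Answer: $-3835$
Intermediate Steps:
$x{\left(Y,D \right)} = -2 + \frac{D}{2} + \frac{D^{2}}{2}$ ($x{\left(Y,D \right)} = -2 + \frac{D D + D}{2} = -2 + \frac{D^{2} + D}{2} = -2 + \frac{D + D^{2}}{2} = -2 + \left(\frac{D}{2} + \frac{D^{2}}{2}\right) = -2 + \frac{D}{2} + \frac{D^{2}}{2}$)
$S{\left(u \right)} = \frac{1}{8 + u}$ ($S{\left(u \right)} = \frac{1}{\left(-2 + \frac{1}{2} \cdot 4 + \frac{4^{2}}{2}\right) + u} = \frac{1}{\left(-2 + 2 + \frac{1}{2} \cdot 16\right) + u} = \frac{1}{\left(-2 + 2 + 8\right) + u} = \frac{1}{8 + u}$)
$- 11505 S{\left(-5 \right)} = - \frac{11505}{8 - 5} = - \frac{11505}{3} = \left(-11505\right) \frac{1}{3} = -3835$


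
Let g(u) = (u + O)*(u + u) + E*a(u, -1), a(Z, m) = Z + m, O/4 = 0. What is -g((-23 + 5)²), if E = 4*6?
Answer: -217704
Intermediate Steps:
O = 0 (O = 4*0 = 0)
E = 24
g(u) = -24 + 2*u² + 24*u (g(u) = (u + 0)*(u + u) + 24*(u - 1) = u*(2*u) + 24*(-1 + u) = 2*u² + (-24 + 24*u) = -24 + 2*u² + 24*u)
-g((-23 + 5)²) = -(-24 + 2*((-23 + 5)²)² + 24*(-23 + 5)²) = -(-24 + 2*((-18)²)² + 24*(-18)²) = -(-24 + 2*324² + 24*324) = -(-24 + 2*104976 + 7776) = -(-24 + 209952 + 7776) = -1*217704 = -217704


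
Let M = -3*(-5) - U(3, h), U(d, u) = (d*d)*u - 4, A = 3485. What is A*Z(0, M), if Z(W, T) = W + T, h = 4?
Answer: -59245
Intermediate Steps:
U(d, u) = -4 + u*d² (U(d, u) = d²*u - 4 = u*d² - 4 = -4 + u*d²)
M = -17 (M = -3*(-5) - (-4 + 4*3²) = 15 - (-4 + 4*9) = 15 - (-4 + 36) = 15 - 1*32 = 15 - 32 = -17)
Z(W, T) = T + W
A*Z(0, M) = 3485*(-17 + 0) = 3485*(-17) = -59245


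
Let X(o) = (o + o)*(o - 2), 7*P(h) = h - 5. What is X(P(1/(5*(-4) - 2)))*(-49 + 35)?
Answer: -46509/847 ≈ -54.910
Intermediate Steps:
P(h) = -5/7 + h/7 (P(h) = (h - 5)/7 = (-5 + h)/7 = -5/7 + h/7)
X(o) = 2*o*(-2 + o) (X(o) = (2*o)*(-2 + o) = 2*o*(-2 + o))
X(P(1/(5*(-4) - 2)))*(-49 + 35) = (2*(-5/7 + 1/(7*(5*(-4) - 2)))*(-2 + (-5/7 + 1/(7*(5*(-4) - 2)))))*(-49 + 35) = (2*(-5/7 + 1/(7*(-20 - 2)))*(-2 + (-5/7 + 1/(7*(-20 - 2)))))*(-14) = (2*(-5/7 + (⅐)/(-22))*(-2 + (-5/7 + (⅐)/(-22))))*(-14) = (2*(-5/7 + (⅐)*(-1/22))*(-2 + (-5/7 + (⅐)*(-1/22))))*(-14) = (2*(-5/7 - 1/154)*(-2 + (-5/7 - 1/154)))*(-14) = (2*(-111/154)*(-2 - 111/154))*(-14) = (2*(-111/154)*(-419/154))*(-14) = (46509/11858)*(-14) = -46509/847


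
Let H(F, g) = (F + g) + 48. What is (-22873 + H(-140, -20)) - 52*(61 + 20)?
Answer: -27197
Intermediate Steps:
H(F, g) = 48 + F + g
(-22873 + H(-140, -20)) - 52*(61 + 20) = (-22873 + (48 - 140 - 20)) - 52*(61 + 20) = (-22873 - 112) - 52*81 = -22985 - 4212 = -27197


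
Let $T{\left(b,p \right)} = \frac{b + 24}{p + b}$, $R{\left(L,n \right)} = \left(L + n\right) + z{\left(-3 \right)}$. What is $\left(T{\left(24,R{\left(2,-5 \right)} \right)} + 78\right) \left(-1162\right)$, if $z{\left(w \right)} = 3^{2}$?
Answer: $- \frac{462476}{5} \approx -92495.0$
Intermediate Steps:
$z{\left(w \right)} = 9$
$R{\left(L,n \right)} = 9 + L + n$ ($R{\left(L,n \right)} = \left(L + n\right) + 9 = 9 + L + n$)
$T{\left(b,p \right)} = \frac{24 + b}{b + p}$
$\left(T{\left(24,R{\left(2,-5 \right)} \right)} + 78\right) \left(-1162\right) = \left(\frac{24 + 24}{24 + \left(9 + 2 - 5\right)} + 78\right) \left(-1162\right) = \left(\frac{1}{24 + 6} \cdot 48 + 78\right) \left(-1162\right) = \left(\frac{1}{30} \cdot 48 + 78\right) \left(-1162\right) = \left(\frac{8}{5} + 78\right) \left(-1162\right) = \frac{398}{5} \left(-1162\right) = - \frac{462476}{5}$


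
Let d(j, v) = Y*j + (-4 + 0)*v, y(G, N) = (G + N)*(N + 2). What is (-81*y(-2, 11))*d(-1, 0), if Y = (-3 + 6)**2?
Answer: 85293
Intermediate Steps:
y(G, N) = (2 + N)*(G + N) (y(G, N) = (G + N)*(2 + N) = (2 + N)*(G + N))
Y = 9 (Y = 3**2 = 9)
d(j, v) = -4*v + 9*j (d(j, v) = 9*j + (-4 + 0)*v = 9*j - 4*v = -4*v + 9*j)
(-81*y(-2, 11))*d(-1, 0) = (-81*(11**2 + 2*(-2) + 2*11 - 2*11))*(-4*0 + 9*(-1)) = (-81*(121 - 4 + 22 - 22))*(0 - 9) = -81*117*(-9) = -9477*(-9) = 85293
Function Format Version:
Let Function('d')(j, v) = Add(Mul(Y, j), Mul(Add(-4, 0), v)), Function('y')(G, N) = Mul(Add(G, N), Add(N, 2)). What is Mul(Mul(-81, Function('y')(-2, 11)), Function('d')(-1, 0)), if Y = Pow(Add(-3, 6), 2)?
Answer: 85293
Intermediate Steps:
Function('y')(G, N) = Mul(Add(2, N), Add(G, N)) (Function('y')(G, N) = Mul(Add(G, N), Add(2, N)) = Mul(Add(2, N), Add(G, N)))
Y = 9 (Y = Pow(3, 2) = 9)
Function('d')(j, v) = Add(Mul(-4, v), Mul(9, j)) (Function('d')(j, v) = Add(Mul(9, j), Mul(Add(-4, 0), v)) = Add(Mul(9, j), Mul(-4, v)) = Add(Mul(-4, v), Mul(9, j)))
Mul(Mul(-81, Function('y')(-2, 11)), Function('d')(-1, 0)) = Mul(Mul(-81, Add(Pow(11, 2), Mul(2, -2), Mul(2, 11), Mul(-2, 11))), Add(Mul(-4, 0), Mul(9, -1))) = Mul(Mul(-81, Add(121, -4, 22, -22)), Add(0, -9)) = Mul(Mul(-81, 117), -9) = Mul(-9477, -9) = 85293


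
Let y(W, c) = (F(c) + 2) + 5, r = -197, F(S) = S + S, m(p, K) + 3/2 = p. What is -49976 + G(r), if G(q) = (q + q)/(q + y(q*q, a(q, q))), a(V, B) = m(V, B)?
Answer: -29335518/587 ≈ -49975.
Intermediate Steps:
m(p, K) = -3/2 + p
F(S) = 2*S
a(V, B) = -3/2 + V
y(W, c) = 7 + 2*c (y(W, c) = (2*c + 2) + 5 = (2 + 2*c) + 5 = 7 + 2*c)
G(q) = 2*q/(4 + 3*q) (G(q) = (q + q)/(q + (7 + 2*(-3/2 + q))) = (2*q)/(q + (7 + (-3 + 2*q))) = (2*q)/(q + (4 + 2*q)) = (2*q)/(4 + 3*q) = 2*q/(4 + 3*q))
-49976 + G(r) = -49976 + 2*(-197)/(4 + 3*(-197)) = -49976 + 2*(-197)/(4 - 591) = -49976 + 2*(-197)/(-587) = -49976 + 2*(-197)*(-1/587) = -49976 + 394/587 = -29335518/587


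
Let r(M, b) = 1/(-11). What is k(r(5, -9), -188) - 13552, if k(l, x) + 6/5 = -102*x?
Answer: 28114/5 ≈ 5622.8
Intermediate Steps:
r(M, b) = -1/11
k(l, x) = -6/5 - 102*x
k(r(5, -9), -188) - 13552 = (-6/5 - 102*(-188)) - 13552 = (-6/5 + 19176) - 13552 = 95874/5 - 13552 = 28114/5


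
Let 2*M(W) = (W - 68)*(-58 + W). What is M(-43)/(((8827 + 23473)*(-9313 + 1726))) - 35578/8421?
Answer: -1937510098159/458589133800 ≈ -4.2249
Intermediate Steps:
M(W) = (-68 + W)*(-58 + W)/2 (M(W) = ((W - 68)*(-58 + W))/2 = ((-68 + W)*(-58 + W))/2 = (-68 + W)*(-58 + W)/2)
M(-43)/(((8827 + 23473)*(-9313 + 1726))) - 35578/8421 = (1972 + (½)*(-43)² - 63*(-43))/(((8827 + 23473)*(-9313 + 1726))) - 35578/8421 = (1972 + (½)*1849 + 2709)/((32300*(-7587))) - 35578*1/8421 = (1972 + 1849/2 + 2709)/(-245060100) - 35578/8421 = (11211/2)*(-1/245060100) - 35578/8421 = -3737/163373400 - 35578/8421 = -1937510098159/458589133800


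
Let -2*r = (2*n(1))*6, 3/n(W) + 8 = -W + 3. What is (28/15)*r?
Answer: 28/5 ≈ 5.6000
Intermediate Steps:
n(W) = 3/(-5 - W) (n(W) = 3/(-8 + (-W + 3)) = 3/(-8 + (3 - W)) = 3/(-5 - W))
r = 3 (r = -2*(-3/(5 + 1))*6/2 = -2*(-3/6)*6/2 = -2*(-3*⅙)*6/2 = -2*(-½)*6/2 = -(-1)*6/2 = -½*(-6) = 3)
(28/15)*r = (28/15)*3 = 28/5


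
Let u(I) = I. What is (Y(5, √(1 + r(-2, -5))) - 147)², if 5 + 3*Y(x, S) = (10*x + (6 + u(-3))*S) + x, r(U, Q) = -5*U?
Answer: 152980/9 - 782*√11/3 ≈ 16133.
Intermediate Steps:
Y(x, S) = -5/3 + S + 11*x/3 (Y(x, S) = -5/3 + ((10*x + (6 - 3)*S) + x)/3 = -5/3 + ((10*x + 3*S) + x)/3 = -5/3 + ((3*S + 10*x) + x)/3 = -5/3 + (3*S + 11*x)/3 = -5/3 + (S + 11*x/3) = -5/3 + S + 11*x/3)
(Y(5, √(1 + r(-2, -5))) - 147)² = ((-5/3 + √(1 - 5*(-2)) + (11/3)*5) - 147)² = ((-5/3 + √(1 + 10) + 55/3) - 147)² = ((-5/3 + √11 + 55/3) - 147)² = ((50/3 + √11) - 147)² = (-391/3 + √11)²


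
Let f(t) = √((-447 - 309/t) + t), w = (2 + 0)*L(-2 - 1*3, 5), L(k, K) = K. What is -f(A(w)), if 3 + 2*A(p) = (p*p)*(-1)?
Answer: -I*√1970/2 ≈ -22.192*I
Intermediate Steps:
w = 10 (w = (2 + 0)*5 = 2*5 = 10)
A(p) = -3/2 - p²/2 (A(p) = -3/2 + ((p*p)*(-1))/2 = -3/2 + (p²*(-1))/2 = -3/2 + (-p²)/2 = -3/2 - p²/2)
f(t) = √(-447 + t - 309/t) (f(t) = √((-447 - 309/t) + t) = √(-447 + t - 309/t))
-f(A(w)) = -√(-447 + (-3/2 - ½*10²) - 309/(-3/2 - ½*10²)) = -√(-447 + (-3/2 - ½*100) - 309/(-3/2 - ½*100)) = -√(-447 + (-3/2 - 50) - 309/(-3/2 - 50)) = -√(-447 - 103/2 - 309/(-103/2)) = -√(-447 - 103/2 - 309*(-2/103)) = -√(-447 - 103/2 + 6) = -√(-985/2) = -I*√1970/2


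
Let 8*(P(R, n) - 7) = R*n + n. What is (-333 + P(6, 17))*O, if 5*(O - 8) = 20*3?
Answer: -12445/2 ≈ -6222.5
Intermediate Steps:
P(R, n) = 7 + n/8 + R*n/8 (P(R, n) = 7 + (R*n + n)/8 = 7 + (n + R*n)/8 = 7 + (n/8 + R*n/8) = 7 + n/8 + R*n/8)
O = 20 (O = 8 + (20*3)/5 = 8 + (1/5)*60 = 8 + 12 = 20)
(-333 + P(6, 17))*O = (-333 + (7 + (1/8)*17 + (1/8)*6*17))*20 = (-333 + (7 + 17/8 + 51/4))*20 = (-333 + 175/8)*20 = -2489/8*20 = -12445/2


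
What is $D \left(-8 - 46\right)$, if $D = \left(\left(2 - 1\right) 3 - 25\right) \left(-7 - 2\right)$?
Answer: $-10692$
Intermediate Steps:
$D = 198$ ($D = \left(1 \cdot 3 - 25\right) \left(-9\right) = \left(3 - 25\right) \left(-9\right) = \left(-22\right) \left(-9\right) = 198$)
$D \left(-8 - 46\right) = 198 \left(-8 - 46\right) = 198 \left(-54\right) = -10692$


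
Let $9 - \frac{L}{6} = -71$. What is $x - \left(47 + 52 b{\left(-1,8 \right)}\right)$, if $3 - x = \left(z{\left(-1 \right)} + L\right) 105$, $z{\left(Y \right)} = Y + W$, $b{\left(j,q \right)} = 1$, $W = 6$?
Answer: $-51021$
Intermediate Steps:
$L = 480$ ($L = 54 - -426 = 54 + 426 = 480$)
$z{\left(Y \right)} = 6 + Y$ ($z{\left(Y \right)} = Y + 6 = 6 + Y$)
$x = -50922$ ($x = 3 - \left(\left(6 - 1\right) + 480\right) 105 = 3 - \left(5 + 480\right) 105 = 3 - 485 \cdot 105 = 3 - 50925 = -50922$)
$x - \left(47 + 52 b{\left(-1,8 \right)}\right) = -50922 - 99 = -51021$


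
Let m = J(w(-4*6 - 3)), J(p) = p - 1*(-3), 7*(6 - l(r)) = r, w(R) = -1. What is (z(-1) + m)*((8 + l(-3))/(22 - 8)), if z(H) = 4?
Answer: 303/49 ≈ 6.1837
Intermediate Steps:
l(r) = 6 - r/7
J(p) = 3 + p (J(p) = p + 3 = 3 + p)
m = 2 (m = 3 - 1 = 2)
(z(-1) + m)*((8 + l(-3))/(22 - 8)) = (4 + 2)*((8 + (6 - ⅐*(-3)))/(22 - 8)) = 6*((8 + (6 + 3/7))/14) = 6*((8 + 45/7)*(1/14)) = 6*((101/7)*(1/14)) = 6*(101/98) = 303/49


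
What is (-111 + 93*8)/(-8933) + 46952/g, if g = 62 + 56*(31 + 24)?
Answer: 208716665/14033743 ≈ 14.872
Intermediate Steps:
g = 3142 (g = 62 + 56*55 = 62 + 3080 = 3142)
(-111 + 93*8)/(-8933) + 46952/g = (-111 + 93*8)/(-8933) + 46952/3142 = (-111 + 744)*(-1/8933) + 46952*(1/3142) = 633*(-1/8933) + 23476/1571 = -633/8933 + 23476/1571 = 208716665/14033743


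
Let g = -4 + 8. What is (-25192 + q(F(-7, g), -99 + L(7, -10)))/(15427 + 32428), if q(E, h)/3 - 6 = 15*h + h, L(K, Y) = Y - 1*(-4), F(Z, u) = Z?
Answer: -30214/47855 ≈ -0.63137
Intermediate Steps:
g = 4
L(K, Y) = 4 + Y (L(K, Y) = Y + 4 = 4 + Y)
q(E, h) = 18 + 48*h (q(E, h) = 18 + 3*(15*h + h) = 18 + 3*(16*h) = 18 + 48*h)
(-25192 + q(F(-7, g), -99 + L(7, -10)))/(15427 + 32428) = (-25192 + (18 + 48*(-99 + (4 - 10))))/(15427 + 32428) = (-25192 + (18 + 48*(-99 - 6)))/47855 = (-25192 + (18 + 48*(-105)))*(1/47855) = (-25192 + (18 - 5040))*(1/47855) = (-25192 - 5022)*(1/47855) = -30214*1/47855 = -30214/47855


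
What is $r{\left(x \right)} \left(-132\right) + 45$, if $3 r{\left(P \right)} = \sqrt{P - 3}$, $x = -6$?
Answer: $45 - 132 i \approx 45.0 - 132.0 i$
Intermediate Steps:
$r{\left(P \right)} = \frac{\sqrt{-3 + P}}{3}$ ($r{\left(P \right)} = \frac{\sqrt{P - 3}}{3} = \frac{\sqrt{-3 + P}}{3}$)
$r{\left(x \right)} \left(-132\right) + 45 = \frac{\sqrt{-3 - 6}}{3} \left(-132\right) + 45 = \frac{\sqrt{-9}}{3} \left(-132\right) + 45 = \frac{3 i}{3} \left(-132\right) + 45 = i \left(-132\right) + 45 = - 132 i + 45 = 45 - 132 i$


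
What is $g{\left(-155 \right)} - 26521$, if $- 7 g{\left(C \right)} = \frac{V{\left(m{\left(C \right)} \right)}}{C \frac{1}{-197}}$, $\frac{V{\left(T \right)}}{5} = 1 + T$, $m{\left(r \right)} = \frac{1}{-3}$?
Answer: $- \frac{17265565}{651} \approx -26522.0$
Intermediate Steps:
$m{\left(r \right)} = - \frac{1}{3}$
$V{\left(T \right)} = 5 + 5 T$ ($V{\left(T \right)} = 5 \left(1 + T\right) = 5 + 5 T$)
$g{\left(C \right)} = \frac{1970}{21 C}$ ($g{\left(C \right)} = - \frac{\left(5 + 5 \left(- \frac{1}{3}\right)\right) \frac{1}{C \frac{1}{-197}}}{7} = - \frac{\left(5 - \frac{5}{3}\right) \frac{1}{C \left(- \frac{1}{197}\right)}}{7} = - \frac{\frac{10}{3} \frac{1}{\left(- \frac{1}{197}\right) C}}{7} = - \frac{\frac{10}{3} \left(- \frac{197}{C}\right)}{7} = - \frac{\left(- \frac{1970}{3}\right) \frac{1}{C}}{7} = \frac{1970}{21 C}$)
$g{\left(-155 \right)} - 26521 = \frac{1970}{21 \left(-155\right)} - 26521 = \frac{1970}{21} \left(- \frac{1}{155}\right) - 26521 = - \frac{394}{651} - 26521 = - \frac{17265565}{651}$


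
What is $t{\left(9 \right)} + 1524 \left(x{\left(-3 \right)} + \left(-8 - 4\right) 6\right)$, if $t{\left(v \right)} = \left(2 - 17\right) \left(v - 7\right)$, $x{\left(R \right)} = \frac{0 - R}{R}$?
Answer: $-111282$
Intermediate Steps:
$x{\left(R \right)} = -1$ ($x{\left(R \right)} = \frac{\left(-1\right) R}{R} = -1$)
$t{\left(v \right)} = 105 - 15 v$ ($t{\left(v \right)} = - 15 \left(-7 + v\right) = 105 - 15 v$)
$t{\left(9 \right)} + 1524 \left(x{\left(-3 \right)} + \left(-8 - 4\right) 6\right) = \left(105 - 135\right) + 1524 \left(-1 + \left(-8 - 4\right) 6\right) = -30 + 1524 \left(-1 - 72\right) = -30 + 1524 \left(-73\right) = -30 - 111252 = -111282$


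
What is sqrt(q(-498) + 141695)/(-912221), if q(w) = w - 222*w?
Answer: -sqrt(251753)/912221 ≈ -0.00055003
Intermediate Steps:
q(w) = -221*w
sqrt(q(-498) + 141695)/(-912221) = sqrt(-221*(-498) + 141695)/(-912221) = sqrt(110058 + 141695)*(-1/912221) = sqrt(251753)*(-1/912221) = -sqrt(251753)/912221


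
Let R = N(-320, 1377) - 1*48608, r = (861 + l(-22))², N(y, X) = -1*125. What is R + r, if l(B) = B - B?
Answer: 692588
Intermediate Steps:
N(y, X) = -125
l(B) = 0
r = 741321 (r = (861 + 0)² = 861² = 741321)
R = -48733 (R = -125 - 1*48608 = -125 - 48608 = -48733)
R + r = -48733 + 741321 = 692588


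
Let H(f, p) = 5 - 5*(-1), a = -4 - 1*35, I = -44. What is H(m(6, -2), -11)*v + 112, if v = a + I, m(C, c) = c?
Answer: -718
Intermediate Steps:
a = -39 (a = -4 - 35 = -39)
H(f, p) = 10 (H(f, p) = 5 + 5 = 10)
v = -83 (v = -39 - 44 = -83)
H(m(6, -2), -11)*v + 112 = 10*(-83) + 112 = -830 + 112 = -718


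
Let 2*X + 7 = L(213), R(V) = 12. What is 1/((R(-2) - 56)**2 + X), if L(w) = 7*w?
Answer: 1/2678 ≈ 0.00037341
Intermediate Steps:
X = 742 (X = -7/2 + (7*213)/2 = -7/2 + (1/2)*1491 = -7/2 + 1491/2 = 742)
1/((R(-2) - 56)**2 + X) = 1/((12 - 56)**2 + 742) = 1/((-44)**2 + 742) = 1/(1936 + 742) = 1/2678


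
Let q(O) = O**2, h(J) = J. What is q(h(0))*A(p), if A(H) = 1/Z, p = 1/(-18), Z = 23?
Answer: 0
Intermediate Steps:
p = -1/18 ≈ -0.055556
A(H) = 1/23
q(h(0))*A(p) = 0**2*(1/23) = 0*(1/23) = 0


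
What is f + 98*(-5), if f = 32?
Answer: -458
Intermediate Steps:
f + 98*(-5) = 32 + 98*(-5) = 32 - 490 = -458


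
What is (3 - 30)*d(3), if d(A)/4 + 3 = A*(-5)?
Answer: 1944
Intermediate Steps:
d(A) = -12 - 20*A (d(A) = -12 + 4*(A*(-5)) = -12 + 4*(-5*A) = -12 - 20*A)
(3 - 30)*d(3) = (3 - 30)*(-12 - 20*3) = -27*(-12 - 60) = -27*(-72) = 1944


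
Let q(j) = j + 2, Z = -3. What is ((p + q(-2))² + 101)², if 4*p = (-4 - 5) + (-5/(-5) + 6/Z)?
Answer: 184041/16 ≈ 11503.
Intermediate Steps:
q(j) = 2 + j
p = -5/2 (p = ((-4 - 5) + (-5/(-5) + 6/(-3)))/4 = (-9 + (-5*(-⅕) + 6*(-⅓)))/4 = (-9 + (1 - 2))/4 = (-9 - 1)/4 = (¼)*(-10) = -5/2 ≈ -2.5000)
((p + q(-2))² + 101)² = ((-5/2 + (2 - 2))² + 101)² = ((-5/2 + 0)² + 101)² = ((-5/2)² + 101)² = (25/4 + 101)² = (429/4)² = 184041/16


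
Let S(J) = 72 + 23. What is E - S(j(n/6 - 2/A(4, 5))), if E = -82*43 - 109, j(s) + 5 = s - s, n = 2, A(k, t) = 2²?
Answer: -3730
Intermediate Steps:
A(k, t) = 4
j(s) = -5 (j(s) = -5 + (s - s) = -5 + 0 = -5)
E = -3635 (E = -3526 - 109 = -3635)
S(J) = 95
E - S(j(n/6 - 2/A(4, 5))) = -3635 - 1*95 = -3635 - 95 = -3730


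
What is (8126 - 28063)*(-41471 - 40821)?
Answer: 1640655604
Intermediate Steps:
(8126 - 28063)*(-41471 - 40821) = -19937*(-82292) = 1640655604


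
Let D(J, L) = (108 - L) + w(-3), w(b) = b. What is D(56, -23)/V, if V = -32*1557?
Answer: -4/1557 ≈ -0.0025690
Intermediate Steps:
V = -49824
D(J, L) = 105 - L (D(J, L) = (108 - L) - 3 = 105 - L)
D(56, -23)/V = (105 - 1*(-23))/(-49824) = (105 + 23)*(-1/49824) = 128*(-1/49824) = -4/1557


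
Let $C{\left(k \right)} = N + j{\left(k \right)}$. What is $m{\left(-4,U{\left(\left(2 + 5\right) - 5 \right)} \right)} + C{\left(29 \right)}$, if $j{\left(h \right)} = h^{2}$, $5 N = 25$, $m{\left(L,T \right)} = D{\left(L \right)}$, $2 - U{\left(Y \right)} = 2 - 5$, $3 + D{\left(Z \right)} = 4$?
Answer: $847$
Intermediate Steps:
$D{\left(Z \right)} = 1$ ($D{\left(Z \right)} = -3 + 4 = 1$)
$U{\left(Y \right)} = 5$ ($U{\left(Y \right)} = 2 - \left(2 - 5\right) = 2 - -3 = 2 + 3 = 5$)
$m{\left(L,T \right)} = 1$
$N = 5$ ($N = \frac{1}{5} \cdot 25 = 5$)
$C{\left(k \right)} = 5 + k^{2}$
$m{\left(-4,U{\left(\left(2 + 5\right) - 5 \right)} \right)} + C{\left(29 \right)} = 1 + \left(5 + 29^{2}\right) = 1 + \left(5 + 841\right) = 1 + 846 = 847$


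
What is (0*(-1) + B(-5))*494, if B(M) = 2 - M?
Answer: 3458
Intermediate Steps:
(0*(-1) + B(-5))*494 = (0*(-1) + (2 - 1*(-5)))*494 = (0 + (2 + 5))*494 = (0 + 7)*494 = 7*494 = 3458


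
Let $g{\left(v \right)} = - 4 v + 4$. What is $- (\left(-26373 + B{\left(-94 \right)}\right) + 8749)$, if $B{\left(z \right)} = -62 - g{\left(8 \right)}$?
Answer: $17658$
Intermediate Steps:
$g{\left(v \right)} = 4 - 4 v$
$B{\left(z \right)} = -34$ ($B{\left(z \right)} = -62 - \left(4 - 32\right) = -62 - -28 = -62 + 28 = -34$)
$- (\left(-26373 + B{\left(-94 \right)}\right) + 8749) = - (\left(-26373 - 34\right) + 8749) = - (-26407 + 8749) = \left(-1\right) \left(-17658\right) = 17658$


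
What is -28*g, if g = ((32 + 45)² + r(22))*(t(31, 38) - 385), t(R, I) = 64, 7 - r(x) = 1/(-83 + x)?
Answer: 3254527836/61 ≈ 5.3353e+7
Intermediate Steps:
r(x) = 7 - 1/(-83 + x)
g = -116233137/61 (g = ((32 + 45)² + (-582 + 7*22)/(-83 + 22))*(64 - 385) = (77² + (-582 + 154)/(-61))*(-321) = (5929 - 1/61*(-428))*(-321) = (5929 + 428/61)*(-321) = (362097/61)*(-321) = -116233137/61 ≈ -1.9055e+6)
-28*g = -28*(-116233137/61) = 3254527836/61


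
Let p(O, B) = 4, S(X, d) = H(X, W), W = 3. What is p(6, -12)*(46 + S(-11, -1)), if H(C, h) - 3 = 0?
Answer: 196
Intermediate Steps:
H(C, h) = 3 (H(C, h) = 3 + 0 = 3)
S(X, d) = 3
p(6, -12)*(46 + S(-11, -1)) = 4*(46 + 3) = 4*49 = 196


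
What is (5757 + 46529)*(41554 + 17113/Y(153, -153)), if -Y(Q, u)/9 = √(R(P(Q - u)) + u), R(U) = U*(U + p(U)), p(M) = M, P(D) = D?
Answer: 2172692444 - 894770318*√20791/561357 ≈ 2.1725e+9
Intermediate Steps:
R(U) = 2*U² (R(U) = U*(U + U) = U*(2*U) = 2*U²)
Y(Q, u) = -9*√(u + 2*(Q - u)²) (Y(Q, u) = -9*√(2*(Q - u)² + u) = -9*√(u + 2*(Q - u)²))
(5757 + 46529)*(41554 + 17113/Y(153, -153)) = (5757 + 46529)*(41554 + 17113/((-9*√(-153 + 2*(153 - 1*(-153))²)))) = 52286*(41554 + 17113/((-9*√(-153 + 2*(153 + 153)²)))) = 52286*(41554 + 17113/((-9*√(-153 + 2*306²)))) = 52286*(41554 + 17113/((-9*√(-153 + 2*93636)))) = 52286*(41554 + 17113/((-9*√(-153 + 187272)))) = 52286*(41554 + 17113/((-27*√20791))) = 52286*(41554 + 17113*(-√20791/561357)) = 52286*(41554 - 17113*√20791/561357) = 2172692444 - 894770318*√20791/561357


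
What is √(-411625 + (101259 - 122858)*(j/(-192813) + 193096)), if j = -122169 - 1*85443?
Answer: I*√17229882601586122005/64271 ≈ 64584.0*I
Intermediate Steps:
j = -207612 (j = -122169 - 85443 = -207612)
√(-411625 + (101259 - 122858)*(j/(-192813) + 193096)) = √(-411625 + (101259 - 122858)*(-207612/(-192813) + 193096)) = √(-411625 - 21599*(-207612*(-1/192813) + 193096)) = √(-411625 - 21599*(69204/64271 + 193096)) = √(-411625 - 21599*12410542220/64271) = √(-411625 - 268055301409780/64271) = √(-268081756960155/64271) = I*√17229882601586122005/64271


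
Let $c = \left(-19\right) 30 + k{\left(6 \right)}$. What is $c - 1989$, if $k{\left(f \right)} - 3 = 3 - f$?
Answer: $-2559$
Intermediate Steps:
$k{\left(f \right)} = 6 - f$ ($k{\left(f \right)} = 3 - \left(-3 + f\right) = 6 - f$)
$c = -570$ ($c = \left(-19\right) 30 + \left(6 - 6\right) = -570 + \left(6 - 6\right) = -570 + 0 = -570$)
$c - 1989 = -570 - 1989 = -2559$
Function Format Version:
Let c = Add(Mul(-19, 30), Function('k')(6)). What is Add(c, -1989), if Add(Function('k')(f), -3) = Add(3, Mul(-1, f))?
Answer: -2559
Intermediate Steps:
Function('k')(f) = Add(6, Mul(-1, f)) (Function('k')(f) = Add(3, Add(3, Mul(-1, f))) = Add(6, Mul(-1, f)))
c = -570 (c = Add(Mul(-19, 30), Add(6, Mul(-1, 6))) = Add(-570, Add(6, -6)) = Add(-570, 0) = -570)
Add(c, -1989) = Add(-570, -1989) = -2559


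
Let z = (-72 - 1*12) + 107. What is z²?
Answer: 529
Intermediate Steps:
z = 23 (z = (-72 - 12) + 107 = -84 + 107 = 23)
z² = 23² = 529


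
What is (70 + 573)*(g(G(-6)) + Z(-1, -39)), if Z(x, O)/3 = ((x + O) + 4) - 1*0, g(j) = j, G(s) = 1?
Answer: -68801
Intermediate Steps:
Z(x, O) = 12 + 3*O + 3*x (Z(x, O) = 3*(((x + O) + 4) - 1*0) = 3*(((O + x) + 4) + 0) = 3*((4 + O + x) + 0) = 3*(4 + O + x) = 12 + 3*O + 3*x)
(70 + 573)*(g(G(-6)) + Z(-1, -39)) = (70 + 573)*(1 + (12 + 3*(-39) + 3*(-1))) = 643*(1 + (12 - 117 - 3)) = 643*(1 - 108) = 643*(-107) = -68801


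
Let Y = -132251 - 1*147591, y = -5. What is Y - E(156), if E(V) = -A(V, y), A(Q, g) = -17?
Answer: -279859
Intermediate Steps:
E(V) = 17 (E(V) = -1*(-17) = 17)
Y = -279842 (Y = -132251 - 147591 = -279842)
Y - E(156) = -279842 - 1*17 = -279842 - 17 = -279859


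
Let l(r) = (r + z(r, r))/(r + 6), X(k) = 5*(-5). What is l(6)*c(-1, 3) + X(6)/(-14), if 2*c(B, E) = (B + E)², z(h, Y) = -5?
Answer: 41/21 ≈ 1.9524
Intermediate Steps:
X(k) = -25
c(B, E) = (B + E)²/2
l(r) = (-5 + r)/(6 + r) (l(r) = (r - 5)/(r + 6) = (-5 + r)/(6 + r))
l(6)*c(-1, 3) + X(6)/(-14) = ((-5 + 6)/(6 + 6))*((-1 + 3)²/2) - 25/(-14) = (1/12)*((½)*2²) - 25*(-1/14) = ((1/12)*1)*((½)*4) + 25/14 = (1/12)*2 + 25/14 = ⅙ + 25/14 = 41/21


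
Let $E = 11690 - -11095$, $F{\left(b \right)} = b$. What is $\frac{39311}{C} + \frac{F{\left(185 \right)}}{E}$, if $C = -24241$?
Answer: $- \frac{25463330}{15780891} \approx -1.6136$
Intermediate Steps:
$E = 22785$ ($E = 11690 + 11095 = 22785$)
$\frac{39311}{C} + \frac{F{\left(185 \right)}}{E} = \frac{39311}{-24241} + \frac{185}{22785} = 39311 \left(- \frac{1}{24241}\right) + 185 \cdot \frac{1}{22785} = - \frac{39311}{24241} + \frac{37}{4557} = - \frac{25463330}{15780891}$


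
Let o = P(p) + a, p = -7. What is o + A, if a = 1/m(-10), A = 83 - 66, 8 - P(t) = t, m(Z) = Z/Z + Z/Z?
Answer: 65/2 ≈ 32.500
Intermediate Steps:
m(Z) = 2 (m(Z) = 1 + 1 = 2)
P(t) = 8 - t
A = 17
a = 1/2 ≈ 0.50000
o = 31/2 (o = (8 - 1*(-7)) + 1/2 = (8 + 7) + 1/2 = 15 + 1/2 = 31/2 ≈ 15.500)
o + A = 31/2 + 17 = 65/2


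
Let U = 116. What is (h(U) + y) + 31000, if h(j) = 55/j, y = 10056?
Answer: 4762551/116 ≈ 41057.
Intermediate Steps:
(h(U) + y) + 31000 = (55/116 + 10056) + 31000 = 1166551/116 + 31000 = 4762551/116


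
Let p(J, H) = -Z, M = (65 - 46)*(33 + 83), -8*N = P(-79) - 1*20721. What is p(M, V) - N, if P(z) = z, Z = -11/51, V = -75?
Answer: -132589/51 ≈ -2599.8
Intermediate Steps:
Z = -11/51 (Z = -11*1/51 = -11/51 ≈ -0.21569)
N = 2600 (N = -(-79 - 1*20721)/8 = -(-79 - 20721)/8 = -1/8*(-20800) = 2600)
M = 2204 (M = 19*116 = 2204)
p(J, H) = 11/51 (p(J, H) = -1*(-11/51) = 11/51)
p(M, V) - N = 11/51 - 1*2600 = 11/51 - 2600 = -132589/51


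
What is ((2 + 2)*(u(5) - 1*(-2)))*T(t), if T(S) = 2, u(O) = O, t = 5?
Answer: 56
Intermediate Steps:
((2 + 2)*(u(5) - 1*(-2)))*T(t) = ((2 + 2)*(5 - 1*(-2)))*2 = (4*(5 + 2))*2 = (4*7)*2 = 28*2 = 56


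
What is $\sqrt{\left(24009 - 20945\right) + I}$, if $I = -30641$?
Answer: $i \sqrt{27577} \approx 166.06 i$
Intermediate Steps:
$\sqrt{\left(24009 - 20945\right) + I} = \sqrt{\left(24009 - 20945\right) - 30641} = \sqrt{3064 - 30641} = \sqrt{-27577} = i \sqrt{27577}$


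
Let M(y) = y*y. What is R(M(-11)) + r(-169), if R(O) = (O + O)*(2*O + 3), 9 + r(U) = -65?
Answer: 59216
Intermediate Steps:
M(y) = y²
r(U) = -74 (r(U) = -9 - 65 = -74)
R(O) = 2*O*(3 + 2*O) (R(O) = (2*O)*(3 + 2*O) = 2*O*(3 + 2*O))
R(M(-11)) + r(-169) = 2*(-11)²*(3 + 2*(-11)²) - 74 = 2*121*(3 + 2*121) - 74 = 2*121*(3 + 242) - 74 = 2*121*245 - 74 = 59290 - 74 = 59216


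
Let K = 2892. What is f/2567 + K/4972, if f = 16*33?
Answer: 2512245/3190781 ≈ 0.78734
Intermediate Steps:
f = 528
f/2567 + K/4972 = 528/2567 + 2892/4972 = 528*(1/2567) + 2892*(1/4972) = 528/2567 + 723/1243 = 2512245/3190781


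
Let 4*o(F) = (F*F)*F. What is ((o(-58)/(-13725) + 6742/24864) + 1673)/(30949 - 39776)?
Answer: -983214181/5175752400 ≈ -0.18997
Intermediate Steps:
o(F) = F³/4 (o(F) = ((F*F)*F)/4 = (F²*F)/4 = F³/4)
((o(-58)/(-13725) + 6742/24864) + 1673)/(30949 - 39776) = ((((¼)*(-58)³)/(-13725) + 6742/24864) + 1673)/(30949 - 39776) = ((((¼)*(-195112))*(-1/13725) + 6742*(1/24864)) + 1673)/(-8827) = ((-48778*(-1/13725) + 3371/12432) + 1673)*(-1/8827) = ((48778/13725 + 3371/12432) + 1673)*(-1/8827) = (217558357/56876400 + 1673)*(-1/8827) = (95371775557/56876400)*(-1/8827) = -983214181/5175752400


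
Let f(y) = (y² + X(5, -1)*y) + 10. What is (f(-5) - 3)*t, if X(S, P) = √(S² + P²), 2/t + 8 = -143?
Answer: -64/151 + 10*√26/151 ≈ -0.086158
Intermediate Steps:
t = -2/151 (t = 2/(-8 - 143) = 2/(-151) = 2*(-1/151) = -2/151 ≈ -0.013245)
X(S, P) = √(P² + S²)
f(y) = 10 + y² + y*√26 (f(y) = (y² + √((-1)² + 5²)*y) + 10 = (y² + √(1 + 25)*y) + 10 = (y² + √26*y) + 10 = (y² + y*√26) + 10 = 10 + y² + y*√26)
(f(-5) - 3)*t = ((10 + (-5)² - 5*√26) - 3)*(-2/151) = ((10 + 25 - 5*√26) - 3)*(-2/151) = ((35 - 5*√26) - 3)*(-2/151) = (32 - 5*√26)*(-2/151) = -64/151 + 10*√26/151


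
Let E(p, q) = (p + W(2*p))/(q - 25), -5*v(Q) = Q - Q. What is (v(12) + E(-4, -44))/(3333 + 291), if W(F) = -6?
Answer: 5/125028 ≈ 3.9991e-5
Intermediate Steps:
v(Q) = 0 (v(Q) = -(Q - Q)/5 = -1/5*0 = 0)
E(p, q) = (-6 + p)/(-25 + q) (E(p, q) = (p - 6)/(q - 25) = (-6 + p)/(-25 + q))
(v(12) + E(-4, -44))/(3333 + 291) = (0 + (-6 - 4)/(-25 - 44))/(3333 + 291) = (0 - 10/(-69))/3624 = (0 - 1/69*(-10))*(1/3624) = (0 + 10/69)*(1/3624) = (10/69)*(1/3624) = 5/125028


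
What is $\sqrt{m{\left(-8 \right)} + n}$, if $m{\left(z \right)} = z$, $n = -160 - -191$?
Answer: $\sqrt{23} \approx 4.7958$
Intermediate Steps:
$n = 31$ ($n = -160 + 191 = 31$)
$\sqrt{m{\left(-8 \right)} + n} = \sqrt{-8 + 31} = \sqrt{23}$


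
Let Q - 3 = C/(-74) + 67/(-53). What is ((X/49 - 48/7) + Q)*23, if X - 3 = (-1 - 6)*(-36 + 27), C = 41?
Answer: -19131975/192178 ≈ -99.553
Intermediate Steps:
X = 66 (X = 3 + (-1 - 6)*(-36 + 27) = 3 - 7*(-9) = 3 + 63 = 66)
Q = 4635/3922 (Q = 3 + (41/(-74) + 67/(-53)) = 3 + (41*(-1/74) + 67*(-1/53)) = 3 + (-41/74 - 67/53) = 3 - 7131/3922 = 4635/3922 ≈ 1.1818)
((X/49 - 48/7) + Q)*23 = ((66/49 - 48/7) + 4635/3922)*23 = (-270/49 + 4635/3922)*23 = -831825/192178*23 = -19131975/192178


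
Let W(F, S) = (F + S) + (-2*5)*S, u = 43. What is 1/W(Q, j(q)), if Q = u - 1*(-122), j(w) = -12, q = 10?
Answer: 1/273 ≈ 0.0036630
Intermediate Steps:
Q = 165 (Q = 43 - 1*(-122) = 43 + 122 = 165)
W(F, S) = F - 9*S (W(F, S) = (F + S) - 10*S = F - 9*S)
1/W(Q, j(q)) = 1/(165 - 9*(-12)) = 1/(165 + 108) = 1/273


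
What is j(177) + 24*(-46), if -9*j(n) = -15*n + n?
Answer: -2486/3 ≈ -828.67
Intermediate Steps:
j(n) = 14*n/9 (j(n) = -(-15*n + n)/9 = -(-14)*n/9 = 14*n/9)
j(177) + 24*(-46) = (14/9)*177 + 24*(-46) = 826/3 - 1104 = -2486/3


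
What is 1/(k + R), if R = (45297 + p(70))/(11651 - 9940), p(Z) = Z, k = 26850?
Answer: 1711/45985717 ≈ 3.7207e-5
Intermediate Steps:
R = 45367/1711 (R = (45297 + 70)/(11651 - 9940) = 45367/1711 ≈ 26.515)
1/(k + R) = 1/(26850 + 45367/1711) = 1/(45985717/1711) = 1711/45985717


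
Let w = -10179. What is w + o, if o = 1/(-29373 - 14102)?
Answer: -442532026/43475 ≈ -10179.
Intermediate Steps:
o = -1/43475 (o = 1/(-43475) = -1/43475 ≈ -2.3002e-5)
w + o = -10179 - 1/43475 = -442532026/43475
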